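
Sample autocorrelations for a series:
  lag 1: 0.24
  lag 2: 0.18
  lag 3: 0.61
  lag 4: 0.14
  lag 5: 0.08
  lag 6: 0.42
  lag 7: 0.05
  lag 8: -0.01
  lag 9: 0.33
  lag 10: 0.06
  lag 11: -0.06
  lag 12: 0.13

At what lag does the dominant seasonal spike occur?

3

The largest autocorrelation is r_3 = 0.61, with weaker echoes at lags 6 (0.42) and 9 (0.33); the remaining lags stay at or below 0.24. The elevated value at lag 1 (0.24), dropping to 0.18 at lag 2, reflects decaying short-term dependence rather than seasonality.
The dominant spike at lag 3 indicates a seasonal period of 3.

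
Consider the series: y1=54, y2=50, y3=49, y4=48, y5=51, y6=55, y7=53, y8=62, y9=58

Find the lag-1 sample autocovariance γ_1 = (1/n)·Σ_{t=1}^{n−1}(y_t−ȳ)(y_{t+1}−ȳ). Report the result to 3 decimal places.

8.988

Mean ȳ = (54 + 50 + 49 + 48 + 51 + 55 + 53 + 62 + 58)/9 = 53.3333
Σ_{t=1}^{8}(y_t−ȳ)(y_{t+1}−ȳ) = 80.8889
γ_1 = 80.8889 / 9 = 8.988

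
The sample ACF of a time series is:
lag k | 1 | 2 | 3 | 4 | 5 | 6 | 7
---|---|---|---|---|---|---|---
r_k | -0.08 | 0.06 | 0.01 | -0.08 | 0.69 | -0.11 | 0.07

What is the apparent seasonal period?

The largest autocorrelation is r_5 = 0.69; the remaining lags stay at or below 0.07.
The dominant spike at lag 5 indicates a seasonal period of 5.

5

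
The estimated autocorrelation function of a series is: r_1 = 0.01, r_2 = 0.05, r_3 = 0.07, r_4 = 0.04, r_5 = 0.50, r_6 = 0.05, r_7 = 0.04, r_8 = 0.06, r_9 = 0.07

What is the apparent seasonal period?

The largest autocorrelation is r_5 = 0.50; the remaining lags stay at or below 0.07.
The dominant spike at lag 5 indicates a seasonal period of 5.

5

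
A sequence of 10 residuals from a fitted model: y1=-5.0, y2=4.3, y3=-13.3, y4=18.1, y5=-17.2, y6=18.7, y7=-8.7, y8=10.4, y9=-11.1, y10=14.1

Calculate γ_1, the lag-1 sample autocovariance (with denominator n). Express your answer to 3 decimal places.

Mean ȳ = (-5.0 + 4.3 − 13.3 + 18.1 − 17.2 + 18.7 − 8.7 + 10.4 − 11.1 + 14.1)/10 = 1.0300
Σ_{t=1}^{9}(y_t−ȳ)(y_{t+1}−ȳ) = -1479.7969
γ_1 = -1479.7969 / 10 = -147.980

-147.980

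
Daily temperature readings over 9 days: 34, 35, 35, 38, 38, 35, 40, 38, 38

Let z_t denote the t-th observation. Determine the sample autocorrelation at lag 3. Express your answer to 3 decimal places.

0.025

Mean z̄ = (34 + 35 + 35 + 38 + 38 + 35 + 40 + 38 + 38)/9 = 36.7778
Numerator Σ_{t=1}^{6}(z_t−z̄)(z_{t+3}−z̄) = 0.8519
Denominator Σ(z_t−z̄)² = 33.5556
r_3 = 0.8519 / 33.5556 = 0.025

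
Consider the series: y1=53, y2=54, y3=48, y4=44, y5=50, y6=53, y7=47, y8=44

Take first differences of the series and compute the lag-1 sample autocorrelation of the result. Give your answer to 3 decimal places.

First differences Δy: 1, -6, -4, 6, 3, -6, -3
Mean of differences = -1.2857
Numerator Σ(Δy_t−Δȳ)(Δy_{t+1}−Δȳ) = 1.3469
Denominator Σ(Δy_t−Δȳ)² = 131.4286
r_1(Δy) = 1.3469 / 131.4286 = 0.010

0.010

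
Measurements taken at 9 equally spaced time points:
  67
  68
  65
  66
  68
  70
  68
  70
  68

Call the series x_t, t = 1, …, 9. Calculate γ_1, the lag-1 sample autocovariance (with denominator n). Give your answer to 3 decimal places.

0.636

Mean x̄ = (67 + 68 + 65 + 66 + 68 + 70 + 68 + 70 + 68)/9 = 67.7778
Σ_{t=1}^{8}(x_t−x̄)(x_{t+1}−x̄) = 5.7284
γ_1 = 5.7284 / 9 = 0.636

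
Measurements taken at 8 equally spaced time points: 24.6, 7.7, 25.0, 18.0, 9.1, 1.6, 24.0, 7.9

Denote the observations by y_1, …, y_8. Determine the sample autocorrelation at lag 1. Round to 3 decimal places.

-0.396

Mean ȳ = (24.6 + 7.7 + 25.0 + 18.0 + 9.1 + 1.6 + 24.0 + 7.9)/8 = 14.7375
Σ(y_t−ȳ)(y_{t+1}−ȳ) = (-69.4073) + (-72.2223) + (33.4814) + (-18.3923) + (74.0627) + (-121.6861) + (-63.3323) = -237.4964
Denominator Σ(y_t−ȳ)² = 599.6788
r_1 = -237.4964 / 599.6788 = -0.396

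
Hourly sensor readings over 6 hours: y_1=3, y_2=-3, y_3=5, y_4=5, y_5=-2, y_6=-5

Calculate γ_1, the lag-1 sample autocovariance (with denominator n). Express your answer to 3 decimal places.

-0.292

Mean ȳ = (3 − 3 + 5 + 5 − 2 − 5)/6 = 0.5000
Σ_{t=1}^{5}(y_t−ȳ)(y_{t+1}−ȳ) = -1.7500
γ_1 = -1.7500 / 6 = -0.292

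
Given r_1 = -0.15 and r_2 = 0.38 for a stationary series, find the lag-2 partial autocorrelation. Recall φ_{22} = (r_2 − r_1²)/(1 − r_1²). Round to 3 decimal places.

φ_{22} = (r_2 − r_1²) / (1 − r_1²)
r_1² = (-0.15)² = 0.0225
Numerator = 0.38 − 0.0225 = 0.3575; denominator = 1 − 0.0225 = 0.9775
φ_{22} = 0.3575 / 0.9775 = 0.366

0.366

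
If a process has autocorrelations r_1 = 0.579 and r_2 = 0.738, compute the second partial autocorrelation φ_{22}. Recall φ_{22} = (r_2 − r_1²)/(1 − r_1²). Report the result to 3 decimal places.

0.606

φ_{22} = (r_2 − r_1²) / (1 − r_1²)
r_1² = (0.579)² = 0.335241
Numerator = 0.738 − 0.3352 = 0.4028; denominator = 1 − 0.3352 = 0.6648
φ_{22} = 0.4028 / 0.6648 = 0.606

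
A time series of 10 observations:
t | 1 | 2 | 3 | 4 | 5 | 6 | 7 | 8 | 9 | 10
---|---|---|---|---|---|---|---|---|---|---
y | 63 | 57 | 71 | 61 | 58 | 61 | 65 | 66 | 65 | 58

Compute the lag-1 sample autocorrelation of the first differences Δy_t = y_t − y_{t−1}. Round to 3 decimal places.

-0.427

First differences Δy: -6, 14, -10, -3, 3, 4, 1, -1, -7
Mean of differences = -0.5556
Numerator Σ(Δy_t−Δȳ)(Δy_{t+1}−Δȳ) = -176.8642
Denominator Σ(Δy_t−Δȳ)² = 414.2222
r_1(Δy) = -176.8642 / 414.2222 = -0.427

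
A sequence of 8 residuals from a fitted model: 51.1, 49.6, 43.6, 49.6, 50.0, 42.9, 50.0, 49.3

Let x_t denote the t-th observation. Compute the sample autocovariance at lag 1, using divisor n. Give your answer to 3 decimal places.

-2.898

Mean x̄ = (51.1 + 49.6 + 43.6 + 49.6 + 50.0 + 42.9 + 50.0 + 49.3)/8 = 48.2625
Σ_{t=1}^{7}(x_t−x̄)(x_{t+1}−x̄) = -23.1852
γ_1 = -23.1852 / 8 = -2.898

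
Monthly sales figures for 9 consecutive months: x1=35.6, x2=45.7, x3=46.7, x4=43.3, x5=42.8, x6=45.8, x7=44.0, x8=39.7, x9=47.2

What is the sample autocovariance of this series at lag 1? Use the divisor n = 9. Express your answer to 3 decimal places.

Mean x̄ = (35.6 + 45.7 + 46.7 + 43.3 + 42.8 + 45.8 + 44.0 + 39.7 + 47.2)/9 = 43.4222
Σ_{t=1}^{8}(x_t−x̄)(x_{t+1}−x̄) = -26.9938
γ_1 = -26.9938 / 9 = -2.999

-2.999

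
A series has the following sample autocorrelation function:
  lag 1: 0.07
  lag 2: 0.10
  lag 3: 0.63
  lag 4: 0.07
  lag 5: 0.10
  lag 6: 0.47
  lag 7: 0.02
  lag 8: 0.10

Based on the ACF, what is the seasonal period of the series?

The largest autocorrelation is r_3 = 0.63, with a weaker echo at lag 6 (0.47); the remaining lags stay at or below 0.10.
The dominant spike at lag 3 indicates a seasonal period of 3.

3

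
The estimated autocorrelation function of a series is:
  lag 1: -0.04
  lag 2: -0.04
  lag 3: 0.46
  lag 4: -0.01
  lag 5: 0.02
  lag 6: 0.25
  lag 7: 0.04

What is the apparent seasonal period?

3

The largest autocorrelation is r_3 = 0.46, with a weaker echo at lag 6 (0.25); the remaining lags stay at or below 0.04.
The dominant spike at lag 3 indicates a seasonal period of 3.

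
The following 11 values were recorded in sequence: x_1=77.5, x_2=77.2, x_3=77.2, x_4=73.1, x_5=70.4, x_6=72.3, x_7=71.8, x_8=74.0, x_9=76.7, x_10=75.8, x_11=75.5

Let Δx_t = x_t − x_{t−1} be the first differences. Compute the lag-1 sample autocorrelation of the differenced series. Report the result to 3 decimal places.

0.181

First differences Δx: -0.3, 0.0, -4.1, -2.7, 1.9, -0.5, 2.2, 2.7, -0.9, -0.3
Mean of differences = -0.2000
Numerator Σ(Δx_t−Δx̄)(Δx_{t+1}−Δx̄) = 7.3500
Denominator Σ(Δx_t−Δx̄)² = 40.6800
r_1(Δx) = 7.3500 / 40.6800 = 0.181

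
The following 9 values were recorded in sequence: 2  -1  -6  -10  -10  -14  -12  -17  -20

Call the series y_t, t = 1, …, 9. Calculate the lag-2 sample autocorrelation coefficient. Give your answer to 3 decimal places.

Mean ȳ = (2 − 1 − 6 − 10 − 10 − 14 − 12 − 17 − 20)/9 = -9.7778
Numerator Σ_{t=1}^{7}(y_t−ȳ)(y_{t+2}−ȳ) = 96.3457
Denominator Σ(y_t−ȳ)² = 409.5556
r_2 = 96.3457 / 409.5556 = 0.235

0.235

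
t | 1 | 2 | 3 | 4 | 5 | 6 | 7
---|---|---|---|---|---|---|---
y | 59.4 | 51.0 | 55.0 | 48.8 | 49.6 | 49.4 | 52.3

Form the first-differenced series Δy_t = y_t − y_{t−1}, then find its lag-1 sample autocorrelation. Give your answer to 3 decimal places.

First differences Δy: -8.4, 4.0, -6.2, 0.8, -0.2, 2.9
Mean of differences = -1.1833
Numerator Σ(Δy_t−Δȳ)(Δy_{t+1}−Δȳ) = -67.3936
Denominator Σ(Δy_t−Δȳ)² = 125.6883
r_1(Δy) = -67.3936 / 125.6883 = -0.536

-0.536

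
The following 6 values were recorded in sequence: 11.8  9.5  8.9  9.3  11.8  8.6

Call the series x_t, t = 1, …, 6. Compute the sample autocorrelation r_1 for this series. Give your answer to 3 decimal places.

-0.324

Mean x̄ = (11.8 + 9.5 + 8.9 + 9.3 + 11.8 + 8.6)/6 = 9.9833
Deviations from mean: 1.8167, -0.4833, -1.0833, -0.6833, 1.8167, -1.3833
Σ(x_t−x̄)(x_{t+1}−x̄) = (-0.8781) + (0.5236) + (0.7403) + (-1.2414) + (-2.5131) = -3.3686
Denominator Σ(x_t−x̄)² = 10.3883
r_1 = -3.3686 / 10.3883 = -0.324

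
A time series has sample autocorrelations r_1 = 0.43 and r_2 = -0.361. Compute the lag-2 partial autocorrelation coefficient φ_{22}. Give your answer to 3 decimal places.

φ_{22} = (r_2 − r_1²) / (1 − r_1²)
r_1² = (0.43)² = 0.1849
Numerator = -0.361 − 0.1849 = -0.5459; denominator = 1 − 0.1849 = 0.8151
φ_{22} = -0.5459 / 0.8151 = -0.670

-0.670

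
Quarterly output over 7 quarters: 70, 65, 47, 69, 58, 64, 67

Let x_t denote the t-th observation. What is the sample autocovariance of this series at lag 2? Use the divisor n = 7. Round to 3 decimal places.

Mean x̄ = (70 + 65 + 47 + 69 + 58 + 64 + 67)/7 = 62.8571
Σ_{t=1}^{5}(x_t−x̄)(x_{t+2}−x̄) = -36.1837
γ_2 = -36.1837 / 7 = -5.169

-5.169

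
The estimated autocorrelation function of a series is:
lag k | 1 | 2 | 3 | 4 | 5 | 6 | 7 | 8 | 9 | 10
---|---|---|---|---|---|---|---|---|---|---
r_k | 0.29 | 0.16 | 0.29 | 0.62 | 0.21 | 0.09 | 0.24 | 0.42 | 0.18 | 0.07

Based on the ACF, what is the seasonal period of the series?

The largest autocorrelation is r_4 = 0.62, with a weaker echo at lag 8 (0.42); the remaining lags stay at or below 0.29. The elevated value at lag 1 (0.29), dropping to 0.16 at lag 2, reflects decaying short-term dependence rather than seasonality.
The dominant spike at lag 4 indicates a seasonal period of 4.

4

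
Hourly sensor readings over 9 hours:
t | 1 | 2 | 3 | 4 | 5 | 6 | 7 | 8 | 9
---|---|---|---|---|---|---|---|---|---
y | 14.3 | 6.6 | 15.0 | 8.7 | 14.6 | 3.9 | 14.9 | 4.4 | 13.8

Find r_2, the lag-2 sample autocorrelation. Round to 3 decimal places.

0.699

Mean ȳ = (14.3 + 6.6 + 15.0 + 8.7 + 14.6 + 3.9 + 14.9 + 4.4 + 13.8)/9 = 10.6889
Σ(y_t−ȳ)(y_{t+2}−ȳ) = (15.5679) + (8.1323) + (16.8612) + (13.5023) + (16.4701) + (42.6946) + (13.1012) = 126.3298
Denominator Σ(y_t−ȳ)² = 180.6489
r_2 = 126.3298 / 180.6489 = 0.699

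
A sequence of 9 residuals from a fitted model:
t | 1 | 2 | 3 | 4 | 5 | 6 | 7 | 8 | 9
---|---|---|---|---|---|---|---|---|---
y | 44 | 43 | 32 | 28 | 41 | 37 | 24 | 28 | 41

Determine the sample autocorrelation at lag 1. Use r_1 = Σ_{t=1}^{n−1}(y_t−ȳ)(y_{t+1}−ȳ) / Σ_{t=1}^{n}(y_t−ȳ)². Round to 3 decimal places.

Mean ȳ = (44 + 43 + 32 + 28 + 41 + 37 + 24 + 28 + 41)/9 = 35.3333
Numerator Σ_{t=1}^{8}(y_t−ȳ)(y_{t+1}−ȳ) = 55.8889
Denominator Σ(y_t−ȳ)² = 448.0000
r_1 = 55.8889 / 448.0000 = 0.125

0.125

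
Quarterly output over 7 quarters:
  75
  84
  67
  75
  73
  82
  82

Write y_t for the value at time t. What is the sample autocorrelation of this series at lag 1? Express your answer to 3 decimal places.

Mean ȳ = (75 + 84 + 67 + 75 + 73 + 82 + 82)/7 = 76.8571
Numerator Σ_{t=1}^{6}(y_t−ȳ)(y_{t+1}−ȳ) = -51.5918
Denominator Σ(y_t−ȳ)² = 222.8571
r_1 = -51.5918 / 222.8571 = -0.232

-0.232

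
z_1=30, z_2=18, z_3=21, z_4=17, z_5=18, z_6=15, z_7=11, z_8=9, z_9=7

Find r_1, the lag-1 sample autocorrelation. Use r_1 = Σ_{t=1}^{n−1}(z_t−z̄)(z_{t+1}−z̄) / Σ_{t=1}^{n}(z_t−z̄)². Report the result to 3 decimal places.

Mean z̄ = (30 + 18 + 21 + 17 + 18 + 15 + 11 + 9 + 7)/9 = 16.2222
Numerator Σ_{t=1}^{8}(z_t−z̄)(z_{t+1}−z̄) = 146.6173
Denominator Σ(z_t−z̄)² = 385.5556
r_1 = 146.6173 / 385.5556 = 0.380

0.380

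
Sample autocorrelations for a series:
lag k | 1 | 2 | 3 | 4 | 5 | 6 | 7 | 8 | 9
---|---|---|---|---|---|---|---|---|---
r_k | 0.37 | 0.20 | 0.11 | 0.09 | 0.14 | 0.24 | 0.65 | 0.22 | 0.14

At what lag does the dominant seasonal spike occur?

7

The largest autocorrelation is r_7 = 0.65; the remaining lags stay at or below 0.37. The elevated value at lag 1 (0.37), dropping to 0.20 at lag 2, reflects decaying short-term dependence rather than seasonality.
The dominant spike at lag 7 indicates a seasonal period of 7.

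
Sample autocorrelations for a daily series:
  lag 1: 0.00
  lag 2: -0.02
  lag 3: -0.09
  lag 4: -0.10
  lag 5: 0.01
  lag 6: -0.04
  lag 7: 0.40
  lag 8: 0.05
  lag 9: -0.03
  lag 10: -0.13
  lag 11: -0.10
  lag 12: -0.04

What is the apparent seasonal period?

The largest autocorrelation is r_7 = 0.40; the remaining lags stay at or below 0.05.
The dominant spike at lag 7 indicates a seasonal period of 7.

7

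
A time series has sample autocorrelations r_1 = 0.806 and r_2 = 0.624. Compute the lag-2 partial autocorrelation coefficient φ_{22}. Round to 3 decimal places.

φ_{22} = (r_2 − r_1²) / (1 − r_1²)
r_1² = (0.806)² = 0.649636
Numerator = 0.624 − 0.6496 = -0.0256; denominator = 1 − 0.6496 = 0.3504
φ_{22} = -0.0256 / 0.3504 = -0.073

-0.073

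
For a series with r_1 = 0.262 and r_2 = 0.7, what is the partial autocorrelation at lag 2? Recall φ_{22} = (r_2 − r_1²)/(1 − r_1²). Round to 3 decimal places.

φ_{22} = (r_2 − r_1²) / (1 − r_1²)
r_1² = (0.262)² = 0.068644
Numerator = 0.7 − 0.0686 = 0.6314; denominator = 1 − 0.0686 = 0.9314
φ_{22} = 0.6314 / 0.9314 = 0.678

0.678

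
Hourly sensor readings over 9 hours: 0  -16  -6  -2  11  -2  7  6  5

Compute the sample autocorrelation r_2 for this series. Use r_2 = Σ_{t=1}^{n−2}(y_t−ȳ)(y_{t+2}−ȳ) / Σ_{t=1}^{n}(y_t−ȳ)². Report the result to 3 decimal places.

Mean ȳ = (0 − 16 − 6 − 2 + 11 − 2 + 7 + 6 + 5)/9 = 0.3333
Σ(y_t−ȳ)(y_{t+2}−ȳ) = (2.1111) + (38.1111) + (-67.5556) + (5.4444) + (71.1111) + (-13.2222) + (31.1111) = 67.1111
Denominator Σ(y_t−ȳ)² = 530.0000
r_2 = 67.1111 / 530.0000 = 0.127

0.127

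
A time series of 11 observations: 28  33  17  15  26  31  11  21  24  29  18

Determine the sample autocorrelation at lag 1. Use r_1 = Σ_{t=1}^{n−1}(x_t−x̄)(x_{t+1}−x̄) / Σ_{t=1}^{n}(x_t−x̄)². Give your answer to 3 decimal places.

-0.118

Mean x̄ = (28 + 33 + 17 + 15 + 26 + 31 + 11 + 21 + 24 + 29 + 18)/11 = 23.0000
Numerator Σ_{t=1}^{10}(x_t−x̄)(x_{t+1}−x̄) = -60.0000
Denominator Σ(x_t−x̄)² = 508.0000
r_1 = -60.0000 / 508.0000 = -0.118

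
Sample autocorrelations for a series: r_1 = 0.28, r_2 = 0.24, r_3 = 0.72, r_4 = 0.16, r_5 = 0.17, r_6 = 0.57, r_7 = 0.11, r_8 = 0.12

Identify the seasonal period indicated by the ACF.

The largest autocorrelation is r_3 = 0.72, with a weaker echo at lag 6 (0.57); the remaining lags stay at or below 0.28. The elevated value at lag 1 (0.28), dropping to 0.24 at lag 2, reflects decaying short-term dependence rather than seasonality.
The dominant spike at lag 3 indicates a seasonal period of 3.

3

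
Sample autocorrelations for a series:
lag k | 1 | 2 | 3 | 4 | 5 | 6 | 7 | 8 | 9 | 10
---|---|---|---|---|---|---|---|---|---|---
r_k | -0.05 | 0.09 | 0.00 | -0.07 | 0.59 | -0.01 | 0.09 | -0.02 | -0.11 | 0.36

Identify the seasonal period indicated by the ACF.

The largest autocorrelation is r_5 = 0.59, with a weaker echo at lag 10 (0.36); the remaining lags stay at or below 0.09.
The dominant spike at lag 5 indicates a seasonal period of 5.

5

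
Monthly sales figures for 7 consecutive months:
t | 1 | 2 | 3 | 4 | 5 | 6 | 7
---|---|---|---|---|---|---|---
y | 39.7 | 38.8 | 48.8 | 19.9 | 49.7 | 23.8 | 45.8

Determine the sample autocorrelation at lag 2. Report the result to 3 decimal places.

Mean ȳ = (39.7 + 38.8 + 48.8 + 19.9 + 49.7 + 23.8 + 45.8)/7 = 38.0714
Deviations from mean: 1.6286, 0.7286, 10.7286, -18.1714, 11.6286, -14.2714, 7.7286
Σ(y_t−ȳ)(y_{t+2}−ȳ) = (17.4722) + (-13.2392) + (124.7580) + (259.3322) + (89.8722) = 478.1955
Denominator Σ(y_t−ȳ)² = 847.1143
r_2 = 478.1955 / 847.1143 = 0.564

0.564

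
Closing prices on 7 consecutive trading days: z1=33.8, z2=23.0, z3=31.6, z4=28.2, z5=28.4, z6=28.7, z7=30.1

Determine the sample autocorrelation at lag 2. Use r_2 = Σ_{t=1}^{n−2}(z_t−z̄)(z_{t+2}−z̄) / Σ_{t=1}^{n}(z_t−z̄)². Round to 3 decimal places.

0.223

Mean z̄ = (33.8 + 23.0 + 31.6 + 28.2 + 28.4 + 28.7 + 30.1)/7 = 29.1143
Numerator Σ_{t=1}^{5}(z_t−z̄)(z_{t+2}−z̄) = 15.1367
Denominator Σ(z_t−z̄)² = 68.0086
r_2 = 15.1367 / 68.0086 = 0.223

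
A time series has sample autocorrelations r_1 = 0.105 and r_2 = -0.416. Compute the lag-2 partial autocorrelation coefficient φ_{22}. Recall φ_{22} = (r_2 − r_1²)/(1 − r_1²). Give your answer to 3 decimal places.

φ_{22} = (r_2 − r_1²) / (1 − r_1²)
r_1² = (0.105)² = 0.011025
Numerator = -0.416 − 0.0110 = -0.4270; denominator = 1 − 0.0110 = 0.9890
φ_{22} = -0.4270 / 0.9890 = -0.432

-0.432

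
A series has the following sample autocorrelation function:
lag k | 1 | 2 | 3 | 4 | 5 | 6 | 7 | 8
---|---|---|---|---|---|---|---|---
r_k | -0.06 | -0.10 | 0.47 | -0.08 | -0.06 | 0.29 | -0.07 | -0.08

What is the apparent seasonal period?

3

The largest autocorrelation is r_3 = 0.47, with a weaker echo at lag 6 (0.29); the remaining lags stay at or below -0.06.
The dominant spike at lag 3 indicates a seasonal period of 3.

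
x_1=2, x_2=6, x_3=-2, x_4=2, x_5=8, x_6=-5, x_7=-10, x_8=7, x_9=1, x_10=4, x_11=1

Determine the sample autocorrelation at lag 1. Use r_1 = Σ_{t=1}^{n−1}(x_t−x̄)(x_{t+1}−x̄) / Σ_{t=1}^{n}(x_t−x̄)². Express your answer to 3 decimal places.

-0.170

Mean x̄ = (2 + 6 − 2 + 2 + 8 − 5 − 10 + 7 + 1 + 4 + 1)/11 = 1.2727
Numerator Σ_{t=1}^{10}(x_t−x̄)(x_{t+1}−x̄) = -48.6198
Denominator Σ(x_t−x̄)² = 286.1818
r_1 = -48.6198 / 286.1818 = -0.170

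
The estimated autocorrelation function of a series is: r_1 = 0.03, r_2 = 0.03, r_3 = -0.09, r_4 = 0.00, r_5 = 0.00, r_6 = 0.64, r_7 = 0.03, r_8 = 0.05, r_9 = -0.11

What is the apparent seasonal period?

The largest autocorrelation is r_6 = 0.64; the remaining lags stay at or below 0.05.
The dominant spike at lag 6 indicates a seasonal period of 6.

6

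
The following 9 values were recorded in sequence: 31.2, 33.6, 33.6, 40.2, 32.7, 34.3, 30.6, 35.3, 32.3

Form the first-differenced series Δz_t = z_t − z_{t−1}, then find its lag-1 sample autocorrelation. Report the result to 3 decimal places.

First differences Δz: 2.4, 0.0, 6.6, -7.5, 1.6, -3.7, 4.7, -3.0
Mean of differences = 0.1375
Numerator Σ(Δz_t−Δz̄)(Δz_{t+1}−Δz̄) = -99.1627
Denominator Σ(Δz_t−Δz̄)² = 152.7588
r_1(Δz) = -99.1627 / 152.7588 = -0.649

-0.649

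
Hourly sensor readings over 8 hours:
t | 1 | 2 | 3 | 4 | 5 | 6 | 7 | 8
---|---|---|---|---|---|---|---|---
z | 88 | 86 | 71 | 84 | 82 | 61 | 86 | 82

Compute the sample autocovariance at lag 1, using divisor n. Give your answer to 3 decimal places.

Mean z̄ = (88 + 86 + 71 + 84 + 82 + 61 + 86 + 82)/8 = 80.0000
Σ_{t=1}^{7}(z_t−z̄)(z_{t+1}−z̄) = -174.0000
γ_1 = -174.0000 / 8 = -21.750

-21.750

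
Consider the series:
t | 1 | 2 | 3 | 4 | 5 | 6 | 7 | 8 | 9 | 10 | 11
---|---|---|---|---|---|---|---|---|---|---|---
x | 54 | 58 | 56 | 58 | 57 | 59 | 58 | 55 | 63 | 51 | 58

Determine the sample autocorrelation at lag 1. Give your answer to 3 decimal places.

Mean x̄ = (54 + 58 + 56 + 58 + 57 + 59 + 58 + 55 + 63 + 51 + 58)/11 = 57.0000
Numerator Σ_{t=1}^{10}(x_t−x̄)(x_{t+1}−x̄) = -59.0000
Denominator Σ(x_t−x̄)² = 94.0000
r_1 = -59.0000 / 94.0000 = -0.628

-0.628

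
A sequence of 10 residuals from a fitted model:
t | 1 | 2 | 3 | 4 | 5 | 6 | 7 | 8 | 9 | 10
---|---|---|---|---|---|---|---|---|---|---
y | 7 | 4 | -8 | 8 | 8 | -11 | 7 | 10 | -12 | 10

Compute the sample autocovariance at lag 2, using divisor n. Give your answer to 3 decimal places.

-25.678

Mean ȳ = (7 + 4 − 8 + 8 + 8 − 11 + 7 + 10 − 12 + 10)/10 = 2.3000
Σ_{t=1}^{8}(y_t−ȳ)(y_{t+2}−ȳ) = -256.7800
γ_2 = -256.7800 / 10 = -25.678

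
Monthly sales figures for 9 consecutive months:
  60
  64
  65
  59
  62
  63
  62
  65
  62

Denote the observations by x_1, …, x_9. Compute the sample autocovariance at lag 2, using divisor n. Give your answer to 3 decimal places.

-1.427

Mean x̄ = (60 + 64 + 65 + 59 + 62 + 63 + 62 + 65 + 62)/9 = 62.4444
Σ_{t=1}^{7}(x_t−x̄)(x_{t+2}−x̄) = -12.8395
γ_2 = -12.8395 / 9 = -1.427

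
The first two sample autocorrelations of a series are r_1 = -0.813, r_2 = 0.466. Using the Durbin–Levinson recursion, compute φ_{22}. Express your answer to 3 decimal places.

-0.575

φ_{22} = (r_2 − r_1²) / (1 − r_1²)
r_1² = (-0.813)² = 0.660969
Numerator = 0.466 − 0.6610 = -0.1950; denominator = 1 − 0.6610 = 0.3390
φ_{22} = -0.1950 / 0.3390 = -0.575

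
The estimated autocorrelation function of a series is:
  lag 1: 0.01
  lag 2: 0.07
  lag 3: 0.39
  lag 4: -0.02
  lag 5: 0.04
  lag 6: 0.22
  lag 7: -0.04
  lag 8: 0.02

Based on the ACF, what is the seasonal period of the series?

3

The largest autocorrelation is r_3 = 0.39, with a weaker echo at lag 6 (0.22); the remaining lags stay at or below 0.07.
The dominant spike at lag 3 indicates a seasonal period of 3.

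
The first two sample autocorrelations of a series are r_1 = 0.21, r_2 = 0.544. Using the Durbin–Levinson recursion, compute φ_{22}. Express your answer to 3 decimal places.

φ_{22} = (r_2 − r_1²) / (1 − r_1²)
r_1² = (0.21)² = 0.0441
Numerator = 0.544 − 0.0441 = 0.4999; denominator = 1 − 0.0441 = 0.9559
φ_{22} = 0.4999 / 0.9559 = 0.523

0.523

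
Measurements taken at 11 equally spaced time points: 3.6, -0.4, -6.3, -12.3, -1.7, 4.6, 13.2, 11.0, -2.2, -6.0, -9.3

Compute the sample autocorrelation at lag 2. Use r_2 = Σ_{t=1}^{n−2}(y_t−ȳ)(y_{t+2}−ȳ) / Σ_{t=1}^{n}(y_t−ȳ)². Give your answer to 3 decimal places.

Mean ȳ = (3.6 − 0.4 − 6.3 − 12.3 − 1.7 + 4.6 + 13.2 + 11.0 − 2.2 − 6.0 − 9.3)/11 = -0.5273
Numerator Σ_{t=1}^{9}(y_t−ȳ)(y_{t+2}−ȳ) = -107.2842
Denominator Σ(y_t−ȳ)² = 647.6618
r_2 = -107.2842 / 647.6618 = -0.166

-0.166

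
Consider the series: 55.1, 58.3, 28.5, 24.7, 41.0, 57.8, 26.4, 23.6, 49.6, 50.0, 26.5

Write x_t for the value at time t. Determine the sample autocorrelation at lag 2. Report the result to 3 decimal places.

-0.705

Mean x̄ = (55.1 + 58.3 + 28.5 + 24.7 + 41.0 + 57.8 + 26.4 + 23.6 + 49.6 + 50.0 + 26.5)/11 = 40.1364
Numerator Σ_{t=1}^{9}(x_t−x̄)(x_{t+2}−x̄) = -1463.3245
Denominator Σ(x_t−x̄)² = 2075.2055
r_2 = -1463.3245 / 2075.2055 = -0.705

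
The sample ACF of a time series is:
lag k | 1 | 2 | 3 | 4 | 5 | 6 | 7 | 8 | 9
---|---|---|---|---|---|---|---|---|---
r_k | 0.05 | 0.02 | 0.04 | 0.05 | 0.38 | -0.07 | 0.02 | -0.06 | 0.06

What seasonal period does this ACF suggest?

5

The largest autocorrelation is r_5 = 0.38; the remaining lags stay at or below 0.06.
The dominant spike at lag 5 indicates a seasonal period of 5.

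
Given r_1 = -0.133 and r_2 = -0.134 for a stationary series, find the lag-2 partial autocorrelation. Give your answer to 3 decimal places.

φ_{22} = (r_2 − r_1²) / (1 − r_1²)
r_1² = (-0.133)² = 0.017689
Numerator = -0.134 − 0.0177 = -0.1517; denominator = 1 − 0.0177 = 0.9823
φ_{22} = -0.1517 / 0.9823 = -0.154

-0.154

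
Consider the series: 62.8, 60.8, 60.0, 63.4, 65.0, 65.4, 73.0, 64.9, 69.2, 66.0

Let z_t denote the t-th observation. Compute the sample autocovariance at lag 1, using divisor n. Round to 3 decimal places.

4.433

Mean z̄ = (62.8 + 60.8 + 60.0 + 63.4 + 65.0 + 65.4 + 73.0 + 64.9 + 69.2 + 66.0)/10 = 65.0500
Σ_{t=1}^{9}(z_t−z̄)(z_{t+1}−z̄) = 44.3325
γ_1 = 44.3325 / 10 = 4.433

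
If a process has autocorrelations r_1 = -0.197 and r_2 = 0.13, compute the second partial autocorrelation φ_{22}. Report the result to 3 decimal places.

φ_{22} = (r_2 − r_1²) / (1 − r_1²)
r_1² = (-0.197)² = 0.038809
Numerator = 0.13 − 0.0388 = 0.0912; denominator = 1 − 0.0388 = 0.9612
φ_{22} = 0.0912 / 0.9612 = 0.095

0.095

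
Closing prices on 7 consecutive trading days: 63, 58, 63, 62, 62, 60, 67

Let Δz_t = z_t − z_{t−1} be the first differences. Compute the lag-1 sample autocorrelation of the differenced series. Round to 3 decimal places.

First differences Δz: -5, 5, -1, 0, -2, 7
Mean of differences = 0.6667
Numerator Σ(Δz_t−Δz̄)(Δz_{t+1}−Δz̄) = -45.7778
Denominator Σ(Δz_t−Δz̄)² = 101.3333
r_1(Δz) = -45.7778 / 101.3333 = -0.452

-0.452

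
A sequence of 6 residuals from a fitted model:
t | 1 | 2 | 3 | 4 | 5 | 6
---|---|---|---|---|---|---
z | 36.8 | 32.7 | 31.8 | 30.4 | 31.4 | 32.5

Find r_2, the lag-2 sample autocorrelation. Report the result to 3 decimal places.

Mean z̄ = (36.8 + 32.7 + 31.8 + 30.4 + 31.4 + 32.5)/6 = 32.6000
Σ(z_t−z̄)(z_{t+2}−z̄) = (-3.3600) + (-0.2200) + (0.9600) + (0.2200) = -2.4000
Denominator Σ(z_t−z̄)² = 24.5800
r_2 = -2.4000 / 24.5800 = -0.098

-0.098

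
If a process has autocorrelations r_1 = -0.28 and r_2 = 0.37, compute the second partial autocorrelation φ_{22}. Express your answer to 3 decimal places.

φ_{22} = (r_2 − r_1²) / (1 − r_1²)
r_1² = (-0.28)² = 0.0784
Numerator = 0.37 − 0.0784 = 0.2916; denominator = 1 − 0.0784 = 0.9216
φ_{22} = 0.2916 / 0.9216 = 0.316

0.316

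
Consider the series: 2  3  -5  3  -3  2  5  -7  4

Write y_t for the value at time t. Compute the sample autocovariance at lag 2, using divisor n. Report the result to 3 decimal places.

1.080

Mean ȳ = (2 + 3 − 5 + 3 − 3 + 2 + 5 − 7 + 4)/9 = 0.4444
Σ_{t=1}^{7}(y_t−ȳ)(y_{t+2}−ȳ) = 9.7160
γ_2 = 9.7160 / 9 = 1.080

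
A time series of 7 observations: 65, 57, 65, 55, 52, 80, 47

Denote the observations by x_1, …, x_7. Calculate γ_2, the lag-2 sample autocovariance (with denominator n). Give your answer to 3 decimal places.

0.729

Mean x̄ = (65 + 57 + 65 + 55 + 52 + 80 + 47)/7 = 60.1429
Σ_{t=1}^{5}(x_t−x̄)(x_{t+2}−x̄) = 5.1020
γ_2 = 5.1020 / 7 = 0.729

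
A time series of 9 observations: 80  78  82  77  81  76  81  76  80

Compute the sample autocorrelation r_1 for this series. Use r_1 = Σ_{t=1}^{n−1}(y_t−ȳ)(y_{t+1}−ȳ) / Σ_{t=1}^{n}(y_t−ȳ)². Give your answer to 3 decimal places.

-0.833

Mean ȳ = (80 + 78 + 82 + 77 + 81 + 76 + 81 + 76 + 80)/9 = 79.0000
Numerator Σ_{t=1}^{8}(y_t−ȳ)(y_{t+1}−ȳ) = -35.0000
Denominator Σ(y_t−ȳ)² = 42.0000
r_1 = -35.0000 / 42.0000 = -0.833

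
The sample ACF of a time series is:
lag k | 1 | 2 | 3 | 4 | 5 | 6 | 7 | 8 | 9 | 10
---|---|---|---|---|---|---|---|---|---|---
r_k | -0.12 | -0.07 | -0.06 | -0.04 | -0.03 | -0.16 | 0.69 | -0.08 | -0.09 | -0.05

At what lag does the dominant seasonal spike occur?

The largest autocorrelation is r_7 = 0.69; the remaining lags stay at or below -0.03.
The dominant spike at lag 7 indicates a seasonal period of 7.

7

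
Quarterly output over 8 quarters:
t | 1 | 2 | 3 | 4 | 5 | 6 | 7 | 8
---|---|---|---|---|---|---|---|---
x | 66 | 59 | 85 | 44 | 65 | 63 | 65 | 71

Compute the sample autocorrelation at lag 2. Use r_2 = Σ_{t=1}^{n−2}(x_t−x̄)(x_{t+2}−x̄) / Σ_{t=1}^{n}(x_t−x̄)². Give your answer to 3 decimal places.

Mean x̄ = (66 + 59 + 85 + 44 + 65 + 63 + 65 + 71)/8 = 64.7500
Deviations from mean: 1.2500, -5.7500, 20.2500, -20.7500, 0.2500, -1.7500, 0.2500, 6.2500
Σ(x_t−x̄)(x_{t+2}−x̄) = (25.3125) + (119.3125) + (5.0625) + (36.3125) + (0.0625) + (-10.9375) = 175.1250
Denominator Σ(x_t−x̄)² = 917.5000
r_2 = 175.1250 / 917.5000 = 0.191

0.191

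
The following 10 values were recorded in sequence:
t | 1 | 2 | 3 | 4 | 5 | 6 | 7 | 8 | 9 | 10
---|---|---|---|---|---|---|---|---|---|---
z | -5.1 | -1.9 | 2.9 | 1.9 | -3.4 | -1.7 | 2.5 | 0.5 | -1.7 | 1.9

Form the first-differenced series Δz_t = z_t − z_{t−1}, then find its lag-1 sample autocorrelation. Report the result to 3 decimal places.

0.013

First differences Δz: 3.2, 4.8, -1.0, -5.3, 1.7, 4.2, -2.0, -2.2, 3.6
Mean of differences = 0.7778
Numerator Σ(Δz_t−Δz̄)(Δz_{t+1}−Δz̄) = 1.3095
Denominator Σ(Δz_t−Δz̄)² = 99.2556
r_1(Δz) = 1.3095 / 99.2556 = 0.013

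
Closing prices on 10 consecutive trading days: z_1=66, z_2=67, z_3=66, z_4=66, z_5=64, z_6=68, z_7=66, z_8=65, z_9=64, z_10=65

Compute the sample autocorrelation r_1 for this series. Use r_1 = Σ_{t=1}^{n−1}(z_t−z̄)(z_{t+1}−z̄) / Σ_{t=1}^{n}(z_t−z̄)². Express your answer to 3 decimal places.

-0.049

Mean z̄ = (66 + 67 + 66 + 66 + 64 + 68 + 66 + 65 + 64 + 65)/10 = 65.7000
Numerator Σ_{t=1}^{9}(z_t−z̄)(z_{t+1}−z̄) = -0.6900
Denominator Σ(z_t−z̄)² = 14.1000
r_1 = -0.6900 / 14.1000 = -0.049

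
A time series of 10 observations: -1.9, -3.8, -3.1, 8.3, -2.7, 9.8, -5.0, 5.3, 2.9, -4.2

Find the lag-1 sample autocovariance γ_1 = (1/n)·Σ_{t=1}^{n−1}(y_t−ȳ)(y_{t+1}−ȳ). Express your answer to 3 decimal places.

Mean ȳ = (-1.9 − 3.8 − 3.1 + 8.3 − 2.7 + 9.8 − 5.0 + 5.3 + 2.9 − 4.2)/10 = 0.5600
Σ_{t=1}^{9}(y_t−ȳ)(y_{t+1}−ȳ) = -134.7756
γ_1 = -134.7756 / 10 = -13.478

-13.478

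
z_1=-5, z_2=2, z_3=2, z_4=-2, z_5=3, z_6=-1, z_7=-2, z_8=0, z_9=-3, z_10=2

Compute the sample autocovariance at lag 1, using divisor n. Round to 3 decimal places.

Mean z̄ = (-5 + 2 + 2 − 2 + 3 − 1 − 2 + 0 − 3 + 2)/10 = -0.4000
Σ_{t=1}^{9}(z_t−z̄)(z_{t+1}−z̄) = -23.5600
γ_1 = -23.5600 / 10 = -2.356

-2.356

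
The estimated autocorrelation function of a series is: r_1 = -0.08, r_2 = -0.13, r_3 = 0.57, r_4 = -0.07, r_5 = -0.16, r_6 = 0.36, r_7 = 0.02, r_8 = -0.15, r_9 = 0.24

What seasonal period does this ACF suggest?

The largest autocorrelation is r_3 = 0.57, with weaker echoes at lags 6 (0.36) and 9 (0.24); the remaining lags stay at or below 0.02.
The dominant spike at lag 3 indicates a seasonal period of 3.

3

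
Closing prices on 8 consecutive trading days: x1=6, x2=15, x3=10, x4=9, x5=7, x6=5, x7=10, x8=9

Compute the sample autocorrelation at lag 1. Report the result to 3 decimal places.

-0.116

Mean x̄ = (6 + 15 + 10 + 9 + 7 + 5 + 10 + 9)/8 = 8.8750
Deviations from mean: -2.8750, 6.1250, 1.1250, 0.1250, -1.8750, -3.8750, 1.1250, 0.1250
Numerator Σ_{t=1}^{7}(x_t−x̄)(x_{t+1}−x̄) = -7.7656
Denominator Σ(x_t−x̄)² = 66.8750
r_1 = -7.7656 / 66.8750 = -0.116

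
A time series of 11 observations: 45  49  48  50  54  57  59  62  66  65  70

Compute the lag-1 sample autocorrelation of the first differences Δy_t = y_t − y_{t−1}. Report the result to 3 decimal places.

-0.448

First differences Δy: 4, -1, 2, 4, 3, 2, 3, 4, -1, 5
Mean of differences = 2.5000
Numerator Σ(Δy_t−Δȳ)(Δy_{t+1}−Δȳ) = -17.2500
Denominator Σ(Δy_t−Δȳ)² = 38.5000
r_1(Δy) = -17.2500 / 38.5000 = -0.448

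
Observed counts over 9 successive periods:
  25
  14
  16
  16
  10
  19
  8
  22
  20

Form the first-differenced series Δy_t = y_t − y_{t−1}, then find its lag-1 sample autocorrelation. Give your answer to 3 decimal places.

-0.629

First differences Δy: -11, 2, 0, -6, 9, -11, 14, -2
Mean of differences = -0.6250
Numerator Σ(Δy_t−Δȳ)(Δy_{t+1}−Δȳ) = -352.3906
Denominator Σ(Δy_t−Δȳ)² = 559.8750
r_1(Δy) = -352.3906 / 559.8750 = -0.629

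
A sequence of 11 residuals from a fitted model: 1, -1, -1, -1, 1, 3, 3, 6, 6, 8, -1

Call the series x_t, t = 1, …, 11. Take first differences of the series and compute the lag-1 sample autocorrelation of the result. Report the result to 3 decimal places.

First differences Δx: -2, 0, 0, 2, 2, 0, 3, 0, 2, -9
Mean of differences = -0.2000
Numerator Σ(Δx_t−Δx̄)(Δx_{t+1}−Δx̄) = -12.2400
Denominator Σ(Δx_t−Δx̄)² = 105.6000
r_1(Δx) = -12.2400 / 105.6000 = -0.116

-0.116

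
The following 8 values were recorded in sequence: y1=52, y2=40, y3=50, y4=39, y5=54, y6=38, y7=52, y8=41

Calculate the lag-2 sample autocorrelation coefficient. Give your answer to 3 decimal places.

Mean ȳ = (52 + 40 + 50 + 39 + 54 + 38 + 52 + 41)/8 = 45.7500
Deviations from mean: 6.2500, -5.7500, 4.2500, -6.7500, 8.2500, -7.7500, 6.2500, -4.7500
Numerator Σ_{t=1}^{6}(y_t−ȳ)(y_{t+2}−ȳ) = 241.1250
Denominator Σ(y_t−ȳ)² = 325.5000
r_2 = 241.1250 / 325.5000 = 0.741

0.741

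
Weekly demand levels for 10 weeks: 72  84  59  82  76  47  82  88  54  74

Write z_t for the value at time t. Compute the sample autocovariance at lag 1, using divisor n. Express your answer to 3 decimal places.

-76.084

Mean z̄ = (72 + 84 + 59 + 82 + 76 + 47 + 82 + 88 + 54 + 74)/10 = 71.8000
Σ_{t=1}^{9}(z_t−z̄)(z_{t+1}−z̄) = -760.8400
γ_1 = -760.8400 / 10 = -76.084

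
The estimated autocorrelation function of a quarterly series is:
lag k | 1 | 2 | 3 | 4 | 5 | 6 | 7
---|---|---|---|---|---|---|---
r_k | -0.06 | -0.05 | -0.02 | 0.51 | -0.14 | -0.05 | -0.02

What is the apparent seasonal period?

4

The largest autocorrelation is r_4 = 0.51; the remaining lags stay at or below -0.02.
The dominant spike at lag 4 indicates a seasonal period of 4.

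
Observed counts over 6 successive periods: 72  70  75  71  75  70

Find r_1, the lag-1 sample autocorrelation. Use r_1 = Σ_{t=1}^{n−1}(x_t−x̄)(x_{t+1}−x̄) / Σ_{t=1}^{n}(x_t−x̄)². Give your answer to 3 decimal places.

-0.690

Mean x̄ = (72 + 70 + 75 + 71 + 75 + 70)/6 = 72.1667
Σ(x_t−x̄)(x_{t+1}−x̄) = (0.3611) + (-6.1389) + (-3.3056) + (-3.3056) + (-6.1389) = -18.5278
Denominator Σ(x_t−x̄)² = 26.8333
r_1 = -18.5278 / 26.8333 = -0.690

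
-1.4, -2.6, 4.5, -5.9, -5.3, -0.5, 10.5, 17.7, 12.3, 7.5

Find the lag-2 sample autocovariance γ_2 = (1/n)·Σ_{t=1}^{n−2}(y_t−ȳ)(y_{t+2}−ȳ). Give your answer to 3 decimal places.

8.118

Mean ȳ = (-1.4 − 2.6 + 4.5 − 5.9 − 5.3 − 0.5 + 10.5 + 17.7 + 12.3 + 7.5)/10 = 3.6800
Σ_{t=1}^{8}(y_t−ȳ)(y_{t+2}−ȳ) = 81.1752
γ_2 = 81.1752 / 10 = 8.118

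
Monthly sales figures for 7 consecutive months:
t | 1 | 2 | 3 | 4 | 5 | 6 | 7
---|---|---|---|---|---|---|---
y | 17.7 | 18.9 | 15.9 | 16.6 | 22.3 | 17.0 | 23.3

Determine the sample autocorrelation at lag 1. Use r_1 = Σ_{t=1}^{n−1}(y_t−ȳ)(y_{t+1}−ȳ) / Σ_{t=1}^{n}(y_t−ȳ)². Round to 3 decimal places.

Mean ȳ = (17.7 + 18.9 + 15.9 + 16.6 + 22.3 + 17.0 + 23.3)/7 = 18.8143
Deviations from mean: -1.1143, 0.0857, -2.9143, -2.2143, 3.4857, -1.8143, 4.4857
Σ(y_t−ȳ)(y_{t+1}−ȳ) = (-0.0955) + (-0.2498) + (6.4531) + (-7.7184) + (-6.3241) + (-8.1384) = -16.0731
Denominator Σ(y_t−ȳ)² = 50.2086
r_1 = -16.0731 / 50.2086 = -0.320

-0.320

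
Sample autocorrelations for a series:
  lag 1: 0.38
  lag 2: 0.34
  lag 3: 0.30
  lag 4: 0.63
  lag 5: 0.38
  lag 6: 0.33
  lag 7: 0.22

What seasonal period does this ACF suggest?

The largest autocorrelation is r_4 = 0.63; the remaining lags stay at or below 0.38. The elevated value at lag 1 (0.38), dropping to 0.34 at lag 2, reflects decaying short-term dependence rather than seasonality.
The dominant spike at lag 4 indicates a seasonal period of 4.

4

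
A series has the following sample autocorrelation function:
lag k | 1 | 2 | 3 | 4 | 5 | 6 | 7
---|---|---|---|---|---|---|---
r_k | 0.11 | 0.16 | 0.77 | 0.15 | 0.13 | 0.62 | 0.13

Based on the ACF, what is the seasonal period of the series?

The largest autocorrelation is r_3 = 0.77, with a weaker echo at lag 6 (0.62); the remaining lags stay at or below 0.16.
The dominant spike at lag 3 indicates a seasonal period of 3.

3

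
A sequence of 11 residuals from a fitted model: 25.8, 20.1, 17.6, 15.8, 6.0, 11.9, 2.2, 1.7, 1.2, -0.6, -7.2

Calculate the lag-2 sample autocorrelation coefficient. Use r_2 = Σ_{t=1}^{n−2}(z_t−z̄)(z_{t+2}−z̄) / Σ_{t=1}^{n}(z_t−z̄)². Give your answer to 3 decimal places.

Mean z̄ = (25.8 + 20.1 + 17.6 + 15.8 + 6.0 + 11.9 + 2.2 + 1.7 + 1.2 − 0.6 − 7.2)/11 = 8.5909
Numerator Σ_{t=1}^{9}(z_t−z̄)(z_{t+2}−z̄) = 459.5553
Denominator Σ(z_t−z̄)² = 1056.1891
r_2 = 459.5553 / 1056.1891 = 0.435

0.435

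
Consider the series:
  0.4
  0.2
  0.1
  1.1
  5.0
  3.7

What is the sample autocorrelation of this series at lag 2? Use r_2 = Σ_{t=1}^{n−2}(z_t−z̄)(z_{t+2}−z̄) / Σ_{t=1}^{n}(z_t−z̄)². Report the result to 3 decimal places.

Mean z̄ = (0.4 + 0.2 + 0.1 + 1.1 + 5.0 + 3.7)/6 = 1.7500
Deviations from mean: -1.3500, -1.5500, -1.6500, -0.6500, 3.2500, 1.9500
Σ(z_t−z̄)(z_{t+2}−z̄) = (2.2275) + (1.0075) + (-5.3625) + (-1.2675) = -3.3950
Denominator Σ(z_t−z̄)² = 21.7350
r_2 = -3.3950 / 21.7350 = -0.156

-0.156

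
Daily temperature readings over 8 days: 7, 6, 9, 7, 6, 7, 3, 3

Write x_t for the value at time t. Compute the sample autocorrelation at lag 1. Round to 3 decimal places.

Mean x̄ = (7 + 6 + 9 + 7 + 6 + 7 + 3 + 3)/8 = 6.0000
Deviations from mean: 1.0000, 0.0000, 3.0000, 1.0000, 0.0000, 1.0000, -3.0000, -3.0000
Numerator Σ_{t=1}^{7}(x_t−x̄)(x_{t+1}−x̄) = 9.0000
Denominator Σ(x_t−x̄)² = 30.0000
r_1 = 9.0000 / 30.0000 = 0.300

0.300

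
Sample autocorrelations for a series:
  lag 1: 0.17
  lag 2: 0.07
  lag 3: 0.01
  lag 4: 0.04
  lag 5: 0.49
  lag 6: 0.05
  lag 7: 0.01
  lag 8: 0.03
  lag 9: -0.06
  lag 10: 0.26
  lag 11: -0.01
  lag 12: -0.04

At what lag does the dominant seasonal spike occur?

The largest autocorrelation is r_5 = 0.49, with a weaker echo at lag 10 (0.26); the remaining lags stay at or below 0.17.
The dominant spike at lag 5 indicates a seasonal period of 5.

5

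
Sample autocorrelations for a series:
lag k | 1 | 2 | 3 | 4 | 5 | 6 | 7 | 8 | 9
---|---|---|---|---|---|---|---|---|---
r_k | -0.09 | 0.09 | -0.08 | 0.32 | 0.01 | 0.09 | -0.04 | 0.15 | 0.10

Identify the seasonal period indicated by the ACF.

4

The largest autocorrelation is r_4 = 0.32, with a weaker echo at lag 8 (0.15); the remaining lags stay at or below 0.10.
The dominant spike at lag 4 indicates a seasonal period of 4.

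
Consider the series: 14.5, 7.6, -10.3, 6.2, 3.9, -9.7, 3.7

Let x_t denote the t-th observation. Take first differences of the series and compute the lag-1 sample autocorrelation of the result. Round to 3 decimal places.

First differences Δx: -6.9, -17.9, 16.5, -2.3, -13.6, 13.4
Mean of differences = -1.8000
Numerator Σ(Δx_t−Δx̄)(Δx_{t+1}−Δx̄) = -395.1300
Denominator Σ(Δx_t−Δx̄)² = 990.6400
r_1(Δx) = -395.1300 / 990.6400 = -0.399

-0.399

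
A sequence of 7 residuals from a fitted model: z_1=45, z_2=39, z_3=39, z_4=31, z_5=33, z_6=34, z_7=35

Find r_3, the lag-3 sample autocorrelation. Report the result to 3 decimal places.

-0.391

Mean z̄ = (45 + 39 + 39 + 31 + 33 + 34 + 35)/7 = 36.5714
Deviations from mean: 8.4286, 2.4286, 2.4286, -5.5714, -3.5714, -2.5714, -1.5714
Σ(z_t−z̄)(z_{t+3}−z̄) = (-46.9592) + (-8.6735) + (-6.2449) + (8.7551) = -53.1224
Denominator Σ(z_t−z̄)² = 135.7143
r_3 = -53.1224 / 135.7143 = -0.391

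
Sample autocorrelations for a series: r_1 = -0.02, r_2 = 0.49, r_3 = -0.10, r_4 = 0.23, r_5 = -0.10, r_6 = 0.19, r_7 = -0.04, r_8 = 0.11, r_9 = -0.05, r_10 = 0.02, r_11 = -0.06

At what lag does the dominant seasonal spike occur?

2

The largest autocorrelation is r_2 = 0.49, with weaker echoes at lags 4 (0.23) and 6 (0.19); the remaining lags stay at or below 0.11.
The dominant spike at lag 2 indicates a seasonal period of 2.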